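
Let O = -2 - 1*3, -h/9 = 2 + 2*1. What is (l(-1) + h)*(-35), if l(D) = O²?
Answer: 385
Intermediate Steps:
h = -36 (h = -9*(2 + 2*1) = -9*(2 + 2) = -9*4 = -36)
O = -5 (O = -2 - 3 = -5)
l(D) = 25 (l(D) = (-5)² = 25)
(l(-1) + h)*(-35) = (25 - 36)*(-35) = -11*(-35) = 385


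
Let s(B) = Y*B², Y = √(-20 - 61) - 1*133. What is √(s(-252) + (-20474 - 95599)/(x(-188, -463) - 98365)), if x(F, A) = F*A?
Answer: 27*√(-1484889881351 + 100481392144*I)/11321 ≈ 98.274 + 2907.9*I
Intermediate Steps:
Y = -133 + 9*I (Y = √(-81) - 133 = 9*I - 133 = -133 + 9*I ≈ -133.0 + 9.0*I)
x(F, A) = A*F
s(B) = B²*(-133 + 9*I) (s(B) = (-133 + 9*I)*B² = B²*(-133 + 9*I))
√(s(-252) + (-20474 - 95599)/(x(-188, -463) - 98365)) = √((-252)²*(-133 + 9*I) + (-20474 - 95599)/(-463*(-188) - 98365)) = √(63504*(-133 + 9*I) - 116073/(87044 - 98365)) = √((-8446032 + 571536*I) - 116073/(-11321)) = √((-8446032 + 571536*I) - 116073*(-1/11321)) = √((-8446032 + 571536*I) + 116073/11321) = √(-95617412199/11321 + 571536*I)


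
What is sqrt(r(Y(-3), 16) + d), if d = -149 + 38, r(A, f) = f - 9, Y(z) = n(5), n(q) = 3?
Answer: 2*I*sqrt(26) ≈ 10.198*I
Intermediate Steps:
Y(z) = 3
r(A, f) = -9 + f
d = -111
sqrt(r(Y(-3), 16) + d) = sqrt((-9 + 16) - 111) = sqrt(7 - 111) = sqrt(-104) = 2*I*sqrt(26)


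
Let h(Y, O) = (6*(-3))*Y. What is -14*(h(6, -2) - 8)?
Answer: 1624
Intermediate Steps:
h(Y, O) = -18*Y
-14*(h(6, -2) - 8) = -14*(-18*6 - 8) = -14*(-108 - 8) = -14*(-116) = 1624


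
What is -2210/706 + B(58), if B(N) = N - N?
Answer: -1105/353 ≈ -3.1303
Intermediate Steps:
B(N) = 0
-2210/706 + B(58) = -2210/706 + 0 = -2210*1/706 + 0 = -1105/353 + 0 = -1105/353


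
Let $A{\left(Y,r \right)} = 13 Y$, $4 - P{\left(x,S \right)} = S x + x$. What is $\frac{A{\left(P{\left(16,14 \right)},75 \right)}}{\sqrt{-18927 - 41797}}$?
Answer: $\frac{1534 i \sqrt{15181}}{15181} \approx 12.45 i$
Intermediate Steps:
$P{\left(x,S \right)} = 4 - x - S x$ ($P{\left(x,S \right)} = 4 - \left(S x + x\right) = 4 - \left(x + S x\right) = 4 - x - S x$)
$\frac{A{\left(P{\left(16,14 \right)},75 \right)}}{\sqrt{-18927 - 41797}} = \frac{13 \left(4 - 16 - 14 \cdot 16\right)}{\sqrt{-18927 - 41797}} = \frac{13 \left(4 - 16 - 224\right)}{\sqrt{-60724}} = \frac{13 \left(-236\right)}{2 i \sqrt{15181}} = - 3068 \left(- \frac{i \sqrt{15181}}{30362}\right) = \frac{1534 i \sqrt{15181}}{15181}$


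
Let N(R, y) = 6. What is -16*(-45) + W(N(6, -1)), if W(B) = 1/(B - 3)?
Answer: 2161/3 ≈ 720.33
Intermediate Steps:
W(B) = 1/(-3 + B)
-16*(-45) + W(N(6, -1)) = -16*(-45) + 1/(-3 + 6) = 720 + 1/3 = 2161/3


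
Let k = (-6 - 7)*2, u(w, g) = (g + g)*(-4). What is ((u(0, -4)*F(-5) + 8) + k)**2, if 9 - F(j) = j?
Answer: 184900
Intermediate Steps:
u(w, g) = -8*g (u(w, g) = (2*g)*(-4) = -8*g)
F(j) = 9 - j
k = -26 (k = -13*2 = -26)
((u(0, -4)*F(-5) + 8) + k)**2 = (((-8*(-4))*(9 - 1*(-5)) + 8) - 26)**2 = ((32*(9 + 5) + 8) - 26)**2 = ((32*14 + 8) - 26)**2 = ((448 + 8) - 26)**2 = (456 - 26)**2 = 430**2 = 184900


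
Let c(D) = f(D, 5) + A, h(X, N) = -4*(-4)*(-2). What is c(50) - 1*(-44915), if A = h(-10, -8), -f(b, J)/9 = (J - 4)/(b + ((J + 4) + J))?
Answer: 2872503/64 ≈ 44883.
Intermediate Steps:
h(X, N) = -32 (h(X, N) = 16*(-2) = -32)
f(b, J) = -9*(-4 + J)/(4 + b + 2*J) (f(b, J) = -9*(J - 4)/(b + ((J + 4) + J)) = -9*(-4 + J)/(b + ((4 + J) + J)) = -9*(-4 + J)/(b + (4 + 2*J)) = -9*(-4 + J)/(4 + b + 2*J))
A = -32
c(D) = -32 - 9/(14 + D) (c(D) = 9*(4 - 1*5)/(4 + D + 2*5) - 32 = 9*(4 - 5)/(4 + D + 10) - 32 = 9*(-1)/(14 + D) - 32 = -9/(14 + D) - 32 = -32 - 9/(14 + D))
c(50) - 1*(-44915) = (-457 - 32*50)/(14 + 50) - 1*(-44915) = (-457 - 1600)/64 + 44915 = (1/64)*(-2057) + 44915 = -2057/64 + 44915 = 2872503/64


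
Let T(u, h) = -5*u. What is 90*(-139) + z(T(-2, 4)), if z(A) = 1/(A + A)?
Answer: -250199/20 ≈ -12510.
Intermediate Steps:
z(A) = 1/(2*A)
90*(-139) + z(T(-2, 4)) = 90*(-139) + 1/(2*((-5*(-2)))) = -12510 + (½)/10 = -12510 + (½)*(⅒) = -12510 + 1/20 = -250199/20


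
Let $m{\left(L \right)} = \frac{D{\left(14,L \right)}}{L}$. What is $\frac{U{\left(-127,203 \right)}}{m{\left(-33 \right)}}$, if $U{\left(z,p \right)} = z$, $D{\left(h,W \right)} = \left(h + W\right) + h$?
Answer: $- \frac{4191}{5} \approx -838.2$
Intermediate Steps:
$D{\left(h,W \right)} = W + 2 h$ ($D{\left(h,W \right)} = \left(W + h\right) + h = W + 2 h$)
$m{\left(L \right)} = \frac{28 + L}{L}$ ($m{\left(L \right)} = \frac{L + 2 \cdot 14}{L} = \frac{L + 28}{L} = \frac{28 + L}{L}$)
$\frac{U{\left(-127,203 \right)}}{m{\left(-33 \right)}} = - \frac{127}{\frac{1}{-33} \left(28 - 33\right)} = - \frac{127}{\left(- \frac{1}{33}\right) \left(-5\right)} = - \frac{127}{\frac{5}{33}} = \left(-127\right) \frac{33}{5} = - \frac{4191}{5}$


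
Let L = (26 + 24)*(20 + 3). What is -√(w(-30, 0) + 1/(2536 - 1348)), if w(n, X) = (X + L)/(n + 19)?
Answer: -I*√4098567/198 ≈ -10.225*I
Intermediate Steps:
L = 1150 (L = 50*23 = 1150)
w(n, X) = (1150 + X)/(19 + n) (w(n, X) = (X + 1150)/(n + 19) = (1150 + X)/(19 + n))
-√(w(-30, 0) + 1/(2536 - 1348)) = -√((1150 + 0)/(19 - 30) + 1/(2536 - 1348)) = -√(1150/(-11) + 1/1188) = -√(-1/11*1150 + 1/1188) = -√(-1150/11 + 1/1188) = -√(-124199/1188) = -I*√4098567/198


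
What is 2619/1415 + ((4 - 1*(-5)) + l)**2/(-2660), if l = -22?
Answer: 1345481/752780 ≈ 1.7873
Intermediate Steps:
2619/1415 + ((4 - 1*(-5)) + l)**2/(-2660) = 2619/1415 + ((4 - 1*(-5)) - 22)**2/(-2660) = 2619*(1/1415) + ((4 + 5) - 22)**2*(-1/2660) = 2619/1415 + (9 - 22)**2*(-1/2660) = 2619/1415 + (-13)**2*(-1/2660) = 2619/1415 + 169*(-1/2660) = 2619/1415 - 169/2660 = 1345481/752780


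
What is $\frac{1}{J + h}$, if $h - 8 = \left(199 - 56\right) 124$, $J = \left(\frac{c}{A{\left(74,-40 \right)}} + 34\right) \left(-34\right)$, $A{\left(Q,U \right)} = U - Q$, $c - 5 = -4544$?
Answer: $\frac{19}{289375} \approx 6.5659 \cdot 10^{-5}$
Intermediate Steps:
$c = -4539$ ($c = 5 - 4544 = -4539$)
$J = - \frac{47685}{19}$ ($J = \left(- \frac{4539}{-40 - 74} + 34\right) \left(-34\right) = \left(- \frac{4539}{-114} + 34\right) \left(-34\right) = \left(\left(-4539\right) \left(- \frac{1}{114}\right) + 34\right) \left(-34\right) = \left(\frac{1513}{38} + 34\right) \left(-34\right) = \frac{2805}{38} \left(-34\right) = - \frac{47685}{19} \approx -2509.7$)
$h = 17740$ ($h = 8 + \left(199 - 56\right) 124 = 8 + 143 \cdot 124 = 8 + 17732 = 17740$)
$\frac{1}{J + h} = \frac{1}{- \frac{47685}{19} + 17740} = \frac{1}{\frac{289375}{19}} = \frac{19}{289375}$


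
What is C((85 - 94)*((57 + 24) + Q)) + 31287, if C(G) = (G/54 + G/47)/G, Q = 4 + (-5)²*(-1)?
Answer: 79406507/2538 ≈ 31287.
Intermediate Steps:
Q = -21 (Q = 4 + 25*(-1) = 4 - 25 = -21)
C(G) = 101/2538 (C(G) = (G*(1/54) + G*(1/47))/G = (G/54 + G/47)/G = (101*G/2538)/G = 101/2538)
C((85 - 94)*((57 + 24) + Q)) + 31287 = 101/2538 + 31287 = 79406507/2538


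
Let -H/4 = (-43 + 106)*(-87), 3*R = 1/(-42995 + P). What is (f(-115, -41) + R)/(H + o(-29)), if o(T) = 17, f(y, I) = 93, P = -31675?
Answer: 20832929/4915003410 ≈ 0.0042386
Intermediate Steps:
R = -1/224010 (R = 1/(3*(-42995 - 31675)) = (⅓)/(-74670) = (⅓)*(-1/74670) = -1/224010 ≈ -4.4641e-6)
H = 21924 (H = -4*(-43 + 106)*(-87) = -252*(-87) = -4*(-5481) = 21924)
(f(-115, -41) + R)/(H + o(-29)) = (93 - 1/224010)/(21924 + 17) = (20832929/224010)/21941 = (20832929/224010)*(1/21941) = 20832929/4915003410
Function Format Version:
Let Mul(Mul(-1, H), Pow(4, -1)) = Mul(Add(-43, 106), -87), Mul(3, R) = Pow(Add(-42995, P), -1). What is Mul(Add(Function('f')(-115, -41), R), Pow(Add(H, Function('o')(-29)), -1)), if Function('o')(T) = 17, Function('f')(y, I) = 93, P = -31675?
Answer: Rational(20832929, 4915003410) ≈ 0.0042386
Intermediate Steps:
R = Rational(-1, 224010) (R = Mul(Rational(1, 3), Pow(Add(-42995, -31675), -1)) = Mul(Rational(1, 3), Pow(-74670, -1)) = Mul(Rational(1, 3), Rational(-1, 74670)) = Rational(-1, 224010) ≈ -4.4641e-6)
H = 21924 (H = Mul(-4, Mul(Add(-43, 106), -87)) = Mul(-4, Mul(63, -87)) = Mul(-4, -5481) = 21924)
Mul(Add(Function('f')(-115, -41), R), Pow(Add(H, Function('o')(-29)), -1)) = Mul(Add(93, Rational(-1, 224010)), Pow(Add(21924, 17), -1)) = Mul(Rational(20832929, 224010), Pow(21941, -1)) = Mul(Rational(20832929, 224010), Rational(1, 21941)) = Rational(20832929, 4915003410)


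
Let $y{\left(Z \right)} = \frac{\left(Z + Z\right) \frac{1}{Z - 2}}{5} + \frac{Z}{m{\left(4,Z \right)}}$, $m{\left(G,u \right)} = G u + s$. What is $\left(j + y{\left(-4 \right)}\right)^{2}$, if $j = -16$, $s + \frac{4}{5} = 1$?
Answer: $\frac{336502336}{1404225} \approx 239.64$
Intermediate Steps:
$s = \frac{1}{5}$ ($s = - \frac{4}{5} + 1 = \frac{1}{5} \approx 0.2$)
$m{\left(G,u \right)} = \frac{1}{5} + G u$ ($m{\left(G,u \right)} = G u + \frac{1}{5} = \frac{1}{5} + G u$)
$y{\left(Z \right)} = \frac{Z}{\frac{1}{5} + 4 Z} + \frac{2 Z}{5 \left(-2 + Z\right)}$ ($y{\left(Z \right)} = \frac{\left(Z + Z\right) \frac{1}{Z - 2}}{5} + \frac{Z}{\frac{1}{5} + 4 Z} = \frac{2 Z}{-2 + Z} \frac{1}{5} + \frac{Z}{\frac{1}{5} + 4 Z} = \frac{2 Z}{5 \left(-2 + Z\right)} + \frac{Z}{\frac{1}{5} + 4 Z} = \frac{Z}{\frac{1}{5} + 4 Z} + \frac{2 Z}{5 \left(-2 + Z\right)}$)
$\left(j + y{\left(-4 \right)}\right)^{2} = \left(-16 + \frac{1}{5} \left(-4\right) \frac{1}{1 + 20 \left(-4\right)} \frac{1}{-2 - 4} \left(-48 + 65 \left(-4\right)\right)\right)^{2} = \left(-16 + \frac{1}{5} \left(-4\right) \frac{1}{1 - 80} \frac{1}{-6} \left(-48 - 260\right)\right)^{2} = \left(-16 + \frac{1}{5} \left(-4\right) \frac{1}{-79} \left(- \frac{1}{6}\right) \left(-308\right)\right)^{2} = \left(-16 + \frac{1}{5} \left(-4\right) \left(- \frac{1}{79}\right) \left(- \frac{1}{6}\right) \left(-308\right)\right)^{2} = \left(-16 + \frac{616}{1185}\right)^{2} = \left(- \frac{18344}{1185}\right)^{2} = \frac{336502336}{1404225}$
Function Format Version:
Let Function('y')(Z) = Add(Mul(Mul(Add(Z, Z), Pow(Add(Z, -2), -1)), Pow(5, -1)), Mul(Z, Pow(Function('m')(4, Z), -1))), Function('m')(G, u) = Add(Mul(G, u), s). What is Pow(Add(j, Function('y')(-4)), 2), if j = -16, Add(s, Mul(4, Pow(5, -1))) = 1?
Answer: Rational(336502336, 1404225) ≈ 239.64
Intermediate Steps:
s = Rational(1, 5) (s = Add(Rational(-4, 5), 1) = Rational(1, 5) ≈ 0.20000)
Function('m')(G, u) = Add(Rational(1, 5), Mul(G, u)) (Function('m')(G, u) = Add(Mul(G, u), Rational(1, 5)) = Add(Rational(1, 5), Mul(G, u)))
Function('y')(Z) = Add(Mul(Z, Pow(Add(Rational(1, 5), Mul(4, Z)), -1)), Mul(Rational(2, 5), Z, Pow(Add(-2, Z), -1))) (Function('y')(Z) = Add(Mul(Mul(Add(Z, Z), Pow(Add(Z, -2), -1)), Pow(5, -1)), Mul(Z, Pow(Add(Rational(1, 5), Mul(4, Z)), -1))) = Add(Mul(Mul(Mul(2, Z), Pow(Add(-2, Z), -1)), Rational(1, 5)), Mul(Z, Pow(Add(Rational(1, 5), Mul(4, Z)), -1))) = Add(Mul(Mul(2, Z, Pow(Add(-2, Z), -1)), Rational(1, 5)), Mul(Z, Pow(Add(Rational(1, 5), Mul(4, Z)), -1))) = Add(Mul(Rational(2, 5), Z, Pow(Add(-2, Z), -1)), Mul(Z, Pow(Add(Rational(1, 5), Mul(4, Z)), -1))) = Add(Mul(Z, Pow(Add(Rational(1, 5), Mul(4, Z)), -1)), Mul(Rational(2, 5), Z, Pow(Add(-2, Z), -1))))
Pow(Add(j, Function('y')(-4)), 2) = Pow(Add(-16, Mul(Rational(1, 5), -4, Pow(Add(1, Mul(20, -4)), -1), Pow(Add(-2, -4), -1), Add(-48, Mul(65, -4)))), 2) = Pow(Add(-16, Mul(Rational(1, 5), -4, Pow(Add(1, -80), -1), Pow(-6, -1), Add(-48, -260))), 2) = Pow(Add(-16, Mul(Rational(1, 5), -4, Pow(-79, -1), Rational(-1, 6), -308)), 2) = Pow(Add(-16, Mul(Rational(1, 5), -4, Rational(-1, 79), Rational(-1, 6), -308)), 2) = Pow(Add(-16, Rational(616, 1185)), 2) = Pow(Rational(-18344, 1185), 2) = Rational(336502336, 1404225)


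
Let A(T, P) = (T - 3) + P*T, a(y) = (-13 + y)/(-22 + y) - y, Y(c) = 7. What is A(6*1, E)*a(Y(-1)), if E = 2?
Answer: -99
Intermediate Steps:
a(y) = -y + (-13 + y)/(-22 + y) (a(y) = (-13 + y)/(-22 + y) - y = -y + (-13 + y)/(-22 + y))
A(T, P) = -3 + T + P*T (A(T, P) = (-3 + T) + P*T = -3 + T + P*T)
A(6*1, E)*a(Y(-1)) = (-3 + 6*1 + 2*(6*1))*((-13 - 1*7² + 23*7)/(-22 + 7)) = (-3 + 6 + 2*6)*((-13 - 1*49 + 161)/(-15)) = (-3 + 6 + 12)*(-(-13 - 49 + 161)/15) = 15*(-1/15*99) = 15*(-33/5) = -99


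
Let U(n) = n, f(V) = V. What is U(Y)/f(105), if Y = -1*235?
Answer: -47/21 ≈ -2.2381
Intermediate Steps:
Y = -235
U(Y)/f(105) = -235/105 = -235*1/105 = -47/21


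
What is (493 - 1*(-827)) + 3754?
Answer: 5074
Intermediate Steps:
(493 - 1*(-827)) + 3754 = (493 + 827) + 3754 = 1320 + 3754 = 5074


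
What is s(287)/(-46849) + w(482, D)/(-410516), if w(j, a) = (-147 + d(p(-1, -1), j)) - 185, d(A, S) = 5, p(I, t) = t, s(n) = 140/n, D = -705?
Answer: 619894223/788522827444 ≈ 0.00078615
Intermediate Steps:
w(j, a) = -327 (w(j, a) = (-147 + 5) - 185 = -142 - 185 = -327)
s(287)/(-46849) + w(482, D)/(-410516) = (140/287)/(-46849) - 327/(-410516) = (140*(1/287))*(-1/46849) - 327*(-1/410516) = (20/41)*(-1/46849) + 327/410516 = -20/1920809 + 327/410516 = 619894223/788522827444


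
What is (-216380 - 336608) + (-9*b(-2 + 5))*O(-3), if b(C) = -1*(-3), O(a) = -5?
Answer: -552853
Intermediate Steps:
b(C) = 3
(-216380 - 336608) + (-9*b(-2 + 5))*O(-3) = (-216380 - 336608) - 9*3*(-5) = -552988 - 27*(-5) = -552988 + 135 = -552853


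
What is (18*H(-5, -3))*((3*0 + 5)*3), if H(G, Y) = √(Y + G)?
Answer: 540*I*√2 ≈ 763.68*I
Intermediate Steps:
H(G, Y) = √(G + Y)
(18*H(-5, -3))*((3*0 + 5)*3) = (18*√(-5 - 3))*((3*0 + 5)*3) = (18*√(-8))*((0 + 5)*3) = (18*(2*I*√2))*(5*3) = (36*I*√2)*15 = 540*I*√2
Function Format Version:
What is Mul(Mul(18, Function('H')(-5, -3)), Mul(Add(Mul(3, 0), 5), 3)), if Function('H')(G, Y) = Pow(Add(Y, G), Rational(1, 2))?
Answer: Mul(540, I, Pow(2, Rational(1, 2))) ≈ Mul(763.68, I)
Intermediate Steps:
Function('H')(G, Y) = Pow(Add(G, Y), Rational(1, 2))
Mul(Mul(18, Function('H')(-5, -3)), Mul(Add(Mul(3, 0), 5), 3)) = Mul(Mul(18, Pow(Add(-5, -3), Rational(1, 2))), Mul(Add(Mul(3, 0), 5), 3)) = Mul(Mul(18, Pow(-8, Rational(1, 2))), Mul(Add(0, 5), 3)) = Mul(Mul(18, Mul(2, I, Pow(2, Rational(1, 2)))), Mul(5, 3)) = Mul(Mul(36, I, Pow(2, Rational(1, 2))), 15) = Mul(540, I, Pow(2, Rational(1, 2)))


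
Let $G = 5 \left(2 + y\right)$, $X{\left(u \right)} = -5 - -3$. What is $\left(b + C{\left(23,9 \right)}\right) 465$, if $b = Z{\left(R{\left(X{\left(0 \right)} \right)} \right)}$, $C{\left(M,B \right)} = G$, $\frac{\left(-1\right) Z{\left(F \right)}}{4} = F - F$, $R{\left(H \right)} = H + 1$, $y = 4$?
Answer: $13950$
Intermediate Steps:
$X{\left(u \right)} = -2$ ($X{\left(u \right)} = -5 + 3 = -2$)
$R{\left(H \right)} = 1 + H$
$G = 30$ ($G = 5 \left(2 + 4\right) = 5 \cdot 6 = 30$)
$Z{\left(F \right)} = 0$ ($Z{\left(F \right)} = - 4 \left(F - F\right) = \left(-4\right) 0 = 0$)
$C{\left(M,B \right)} = 30$
$b = 0$
$\left(b + C{\left(23,9 \right)}\right) 465 = \left(0 + 30\right) 465 = 30 \cdot 465 = 13950$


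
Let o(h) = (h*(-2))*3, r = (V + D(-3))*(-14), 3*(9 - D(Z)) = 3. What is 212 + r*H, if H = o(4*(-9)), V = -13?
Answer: 15332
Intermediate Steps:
D(Z) = 8 (D(Z) = 9 - ⅓*3 = 9 - 1 = 8)
r = 70 (r = (-13 + 8)*(-14) = -5*(-14) = 70)
o(h) = -6*h (o(h) = -2*h*3 = -6*h)
H = 216 (H = -24*(-9) = -6*(-36) = 216)
212 + r*H = 212 + 70*216 = 212 + 15120 = 15332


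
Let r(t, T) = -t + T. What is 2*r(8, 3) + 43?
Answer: 33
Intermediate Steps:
r(t, T) = T - t
2*r(8, 3) + 43 = 2*(3 - 1*8) + 43 = 2*(3 - 8) + 43 = 2*(-5) + 43 = -10 + 43 = 33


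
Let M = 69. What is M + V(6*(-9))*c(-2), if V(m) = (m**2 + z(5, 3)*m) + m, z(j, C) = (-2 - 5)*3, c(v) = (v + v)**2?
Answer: 64005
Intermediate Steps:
c(v) = 4*v**2 (c(v) = (2*v)**2 = 4*v**2)
z(j, C) = -21 (z(j, C) = -7*3 = -21)
V(m) = m**2 - 20*m (V(m) = (m**2 - 21*m) + m = m**2 - 20*m)
M + V(6*(-9))*c(-2) = 69 + ((6*(-9))*(-20 + 6*(-9)))*(4*(-2)**2) = 69 + (-54*(-20 - 54))*(4*4) = 69 - 54*(-74)*16 = 69 + 3996*16 = 69 + 63936 = 64005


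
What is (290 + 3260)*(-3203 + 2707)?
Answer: -1760800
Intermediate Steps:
(290 + 3260)*(-3203 + 2707) = 3550*(-496) = -1760800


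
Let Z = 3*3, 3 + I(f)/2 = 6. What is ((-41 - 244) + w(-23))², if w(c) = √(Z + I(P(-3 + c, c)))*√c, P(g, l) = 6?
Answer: (285 - I*√345)² ≈ 80880.0 - 10587.0*I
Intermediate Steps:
I(f) = 6 (I(f) = -6 + 2*6 = -6 + 12 = 6)
Z = 9
w(c) = √15*√c (w(c) = √(9 + 6)*√c = √15*√c)
((-41 - 244) + w(-23))² = ((-41 - 244) + √15*√(-23))² = (-285 + √15*(I*√23))² = (-285 + I*√345)²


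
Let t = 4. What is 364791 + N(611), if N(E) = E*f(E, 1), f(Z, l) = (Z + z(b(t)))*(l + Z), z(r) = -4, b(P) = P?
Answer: 227341515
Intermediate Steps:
f(Z, l) = (-4 + Z)*(Z + l) (f(Z, l) = (Z - 4)*(l + Z) = (-4 + Z)*(Z + l))
N(E) = E*(-4 + E**2 - 3*E) (N(E) = E*(E**2 - 4*E - 4*1 + E*1) = E*(E**2 - 4*E - 4 + E) = E*(-4 + E**2 - 3*E))
364791 + N(611) = 364791 + 611*(-4 + 611**2 - 3*611) = 364791 + 611*(-4 + 373321 - 1833) = 364791 + 611*371484 = 364791 + 226976724 = 227341515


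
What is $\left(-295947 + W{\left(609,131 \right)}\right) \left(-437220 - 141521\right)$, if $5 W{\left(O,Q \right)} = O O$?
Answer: $\frac{641739272814}{5} \approx 1.2835 \cdot 10^{11}$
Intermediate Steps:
$W{\left(O,Q \right)} = \frac{O^{2}}{5}$ ($W{\left(O,Q \right)} = \frac{O O}{5} = \frac{O^{2}}{5}$)
$\left(-295947 + W{\left(609,131 \right)}\right) \left(-437220 - 141521\right) = \left(-295947 + \frac{609^{2}}{5}\right) \left(-437220 - 141521\right) = \left(-295947 + \frac{1}{5} \cdot 370881\right) \left(-578741\right) = \left(-295947 + \frac{370881}{5}\right) \left(-578741\right) = \left(- \frac{1108854}{5}\right) \left(-578741\right) = \frac{641739272814}{5}$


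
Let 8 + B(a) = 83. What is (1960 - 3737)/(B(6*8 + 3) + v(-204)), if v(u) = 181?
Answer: -1777/256 ≈ -6.9414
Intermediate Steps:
B(a) = 75 (B(a) = -8 + 83 = 75)
(1960 - 3737)/(B(6*8 + 3) + v(-204)) = (1960 - 3737)/(75 + 181) = -1777/256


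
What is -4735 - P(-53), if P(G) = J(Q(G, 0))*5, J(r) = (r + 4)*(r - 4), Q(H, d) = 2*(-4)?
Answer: -4975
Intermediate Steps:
Q(H, d) = -8
J(r) = (-4 + r)*(4 + r) (J(r) = (4 + r)*(-4 + r) = (-4 + r)*(4 + r))
P(G) = 240 (P(G) = (-16 + (-8)**2)*5 = (-16 + 64)*5 = 48*5 = 240)
-4735 - P(-53) = -4735 - 1*240 = -4735 - 240 = -4975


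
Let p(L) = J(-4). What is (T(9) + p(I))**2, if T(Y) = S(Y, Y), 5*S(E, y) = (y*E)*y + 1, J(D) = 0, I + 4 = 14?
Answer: 21316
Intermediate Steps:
I = 10 (I = -4 + 14 = 10)
S(E, y) = 1/5 + E*y**2/5 (S(E, y) = ((y*E)*y + 1)/5 = ((E*y)*y + 1)/5 = (E*y**2 + 1)/5 = (1 + E*y**2)/5 = 1/5 + E*y**2/5)
T(Y) = 1/5 + Y**3/5 (T(Y) = 1/5 + Y*Y**2/5 = 1/5 + Y**3/5)
p(L) = 0
(T(9) + p(I))**2 = ((1/5 + (1/5)*9**3) + 0)**2 = ((1/5 + (1/5)*729) + 0)**2 = ((1/5 + 729/5) + 0)**2 = (146 + 0)**2 = 146**2 = 21316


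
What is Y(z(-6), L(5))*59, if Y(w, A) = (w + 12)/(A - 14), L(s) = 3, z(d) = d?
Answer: -354/11 ≈ -32.182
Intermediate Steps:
Y(w, A) = (12 + w)/(-14 + A)
Y(z(-6), L(5))*59 = ((12 - 6)/(-14 + 3))*59 = (6/(-11))*59 = -1/11*6*59 = -6/11*59 = -354/11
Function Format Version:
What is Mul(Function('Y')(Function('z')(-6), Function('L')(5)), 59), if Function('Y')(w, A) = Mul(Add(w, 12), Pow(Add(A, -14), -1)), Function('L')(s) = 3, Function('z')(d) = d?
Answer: Rational(-354, 11) ≈ -32.182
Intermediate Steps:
Function('Y')(w, A) = Mul(Pow(Add(-14, A), -1), Add(12, w)) (Function('Y')(w, A) = Mul(Add(12, w), Pow(Add(-14, A), -1)) = Mul(Pow(Add(-14, A), -1), Add(12, w)))
Mul(Function('Y')(Function('z')(-6), Function('L')(5)), 59) = Mul(Mul(Pow(Add(-14, 3), -1), Add(12, -6)), 59) = Mul(Mul(Pow(-11, -1), 6), 59) = Mul(Mul(Rational(-1, 11), 6), 59) = Mul(Rational(-6, 11), 59) = Rational(-354, 11)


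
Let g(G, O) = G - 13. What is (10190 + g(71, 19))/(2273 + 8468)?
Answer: 10248/10741 ≈ 0.95410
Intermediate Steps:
g(G, O) = -13 + G
(10190 + g(71, 19))/(2273 + 8468) = (10190 + (-13 + 71))/(2273 + 8468) = (10190 + 58)/10741 = 10248*(1/10741) = 10248/10741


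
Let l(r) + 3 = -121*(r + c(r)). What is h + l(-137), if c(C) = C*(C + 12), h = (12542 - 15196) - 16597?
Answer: -2074802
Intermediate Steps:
h = -19251 (h = -2654 - 16597 = -19251)
c(C) = C*(12 + C)
l(r) = -3 - 121*r - 121*r*(12 + r) (l(r) = -3 - 121*(r + r*(12 + r)) = -3 + (-121*r - 121*r*(12 + r)) = -3 - 121*r - 121*r*(12 + r))
h + l(-137) = -19251 + (-3 - 1573*(-137) - 121*(-137)**2) = -19251 + (-3 + 215501 - 121*18769) = -19251 + (-3 + 215501 - 2271049) = -19251 - 2055551 = -2074802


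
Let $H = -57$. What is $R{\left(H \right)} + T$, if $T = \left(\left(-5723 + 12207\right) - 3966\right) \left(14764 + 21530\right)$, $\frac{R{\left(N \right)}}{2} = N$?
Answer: $91388178$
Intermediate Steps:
$R{\left(N \right)} = 2 N$
$T = 91388292$ ($T = \left(6484 - 3966\right) 36294 = 2518 \cdot 36294 = 91388292$)
$R{\left(H \right)} + T = 2 \left(-57\right) + 91388292 = -114 + 91388292 = 91388178$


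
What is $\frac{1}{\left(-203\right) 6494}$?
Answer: $- \frac{1}{1318282} \approx -7.5856 \cdot 10^{-7}$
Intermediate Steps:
$\frac{1}{\left(-203\right) 6494} = \frac{1}{-1318282} = - \frac{1}{1318282}$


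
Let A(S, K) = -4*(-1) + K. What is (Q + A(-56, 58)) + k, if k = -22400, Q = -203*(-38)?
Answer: -14624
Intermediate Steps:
A(S, K) = 4 + K
Q = 7714
(Q + A(-56, 58)) + k = (7714 + (4 + 58)) - 22400 = (7714 + 62) - 22400 = 7776 - 22400 = -14624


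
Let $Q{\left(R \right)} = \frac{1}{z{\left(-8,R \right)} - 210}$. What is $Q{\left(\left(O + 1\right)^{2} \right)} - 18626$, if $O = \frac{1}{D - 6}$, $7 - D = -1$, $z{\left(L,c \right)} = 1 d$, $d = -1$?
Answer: $- \frac{3930087}{211} \approx -18626.0$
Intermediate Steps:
$z{\left(L,c \right)} = -1$ ($z{\left(L,c \right)} = 1 \left(-1\right) = -1$)
$D = 8$ ($D = 7 - -1 = 7 + 1 = 8$)
$O = \frac{1}{2}$ ($O = \frac{1}{8 - 6} = \frac{1}{2} \approx 0.5$)
$Q{\left(R \right)} = - \frac{1}{211}$ ($Q{\left(R \right)} = \frac{1}{-1 - 210} = \frac{1}{-211} = - \frac{1}{211}$)
$Q{\left(\left(O + 1\right)^{2} \right)} - 18626 = - \frac{1}{211} - 18626 = - \frac{3930087}{211}$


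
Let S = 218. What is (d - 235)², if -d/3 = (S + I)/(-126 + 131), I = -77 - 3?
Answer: 2524921/25 ≈ 1.0100e+5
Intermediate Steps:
I = -80
d = -414/5 (d = -3*(218 - 80)/(-126 + 131) = -414/5 ≈ -82.800)
(d - 235)² = (-414/5 - 235)² = (-1589/5)² = 2524921/25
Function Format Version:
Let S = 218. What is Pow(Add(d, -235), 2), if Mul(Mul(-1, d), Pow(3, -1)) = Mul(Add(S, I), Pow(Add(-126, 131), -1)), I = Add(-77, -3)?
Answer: Rational(2524921, 25) ≈ 1.0100e+5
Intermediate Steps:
I = -80
d = Rational(-414, 5) (d = Mul(-3, Mul(Add(218, -80), Pow(Add(-126, 131), -1))) = Mul(-3, Mul(138, Pow(5, -1))) = Mul(-3, Mul(138, Rational(1, 5))) = Mul(-3, Rational(138, 5)) = Rational(-414, 5) ≈ -82.800)
Pow(Add(d, -235), 2) = Pow(Add(Rational(-414, 5), -235), 2) = Pow(Rational(-1589, 5), 2) = Rational(2524921, 25)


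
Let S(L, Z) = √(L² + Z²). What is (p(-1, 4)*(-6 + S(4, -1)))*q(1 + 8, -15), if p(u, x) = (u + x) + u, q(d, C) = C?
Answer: 180 - 30*√17 ≈ 56.307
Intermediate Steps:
p(u, x) = x + 2*u
(p(-1, 4)*(-6 + S(4, -1)))*q(1 + 8, -15) = ((4 + 2*(-1))*(-6 + √(4² + (-1)²)))*(-15) = ((4 - 2)*(-6 + √(16 + 1)))*(-15) = (2*(-6 + √17))*(-15) = (-12 + 2*√17)*(-15) = 180 - 30*√17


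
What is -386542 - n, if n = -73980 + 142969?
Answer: -455531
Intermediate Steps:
n = 68989
-386542 - n = -386542 - 1*68989 = -386542 - 68989 = -455531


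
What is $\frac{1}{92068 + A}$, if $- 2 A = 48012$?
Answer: $\frac{1}{68062} \approx 1.4692 \cdot 10^{-5}$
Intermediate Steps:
$A = -24006$ ($A = \left(- \frac{1}{2}\right) 48012 = -24006$)
$\frac{1}{92068 + A} = \frac{1}{92068 - 24006} = \frac{1}{68062}$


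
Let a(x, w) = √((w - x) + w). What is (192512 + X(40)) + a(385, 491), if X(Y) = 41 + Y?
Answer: 192593 + √597 ≈ 1.9262e+5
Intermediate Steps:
a(x, w) = √(-x + 2*w)
(192512 + X(40)) + a(385, 491) = (192512 + (41 + 40)) + √(-1*385 + 2*491) = (192512 + 81) + √(-385 + 982) = 192593 + √597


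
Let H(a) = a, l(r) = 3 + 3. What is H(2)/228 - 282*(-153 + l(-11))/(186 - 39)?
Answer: 32149/114 ≈ 282.01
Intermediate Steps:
l(r) = 6
H(2)/228 - 282*(-153 + l(-11))/(186 - 39) = 2/228 - 282*(-153 + 6)/(186 - 39) = 2*(1/228) - 282/(147/(-147)) = 1/114 - 282/(147*(-1/147)) = 1/114 - 282/(-1) = 1/114 - 282*(-1) = 1/114 + 282 = 32149/114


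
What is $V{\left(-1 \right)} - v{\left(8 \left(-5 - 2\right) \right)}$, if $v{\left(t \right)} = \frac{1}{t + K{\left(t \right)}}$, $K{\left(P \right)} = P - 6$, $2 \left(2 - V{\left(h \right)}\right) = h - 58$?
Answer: $\frac{1859}{59} \approx 31.508$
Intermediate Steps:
$V{\left(h \right)} = 31 - \frac{h}{2}$ ($V{\left(h \right)} = 2 - \frac{h - 58}{2} = 2 - \frac{-58 + h}{2} = 2 - \left(-29 + \frac{h}{2}\right) = 31 - \frac{h}{2}$)
$K{\left(P \right)} = -6 + P$ ($K{\left(P \right)} = P - 6 = -6 + P$)
$v{\left(t \right)} = \frac{1}{-6 + 2 t}$ ($v{\left(t \right)} = \frac{1}{t + \left(-6 + t\right)} = \frac{1}{-6 + 2 t}$)
$V{\left(-1 \right)} - v{\left(8 \left(-5 - 2\right) \right)} = \left(31 - - \frac{1}{2}\right) - \frac{1}{2 \left(-3 + 8 \left(-5 - 2\right)\right)} = \left(31 + \frac{1}{2}\right) - \frac{1}{2 \left(-3 + 8 \left(-7\right)\right)} = \frac{63}{2} - \frac{1}{2 \left(-3 - 56\right)} = \frac{63}{2} - \frac{1}{2 \left(-59\right)} = \frac{63}{2} - \frac{1}{2} \left(- \frac{1}{59}\right) = \frac{63}{2} - - \frac{1}{118} = \frac{63}{2} + \frac{1}{118} = \frac{1859}{59}$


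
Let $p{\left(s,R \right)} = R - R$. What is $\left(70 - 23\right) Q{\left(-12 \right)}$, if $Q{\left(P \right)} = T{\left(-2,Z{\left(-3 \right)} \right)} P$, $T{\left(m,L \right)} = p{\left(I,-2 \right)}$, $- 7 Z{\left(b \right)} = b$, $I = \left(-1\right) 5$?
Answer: $0$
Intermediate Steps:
$I = -5$
$Z{\left(b \right)} = - \frac{b}{7}$
$p{\left(s,R \right)} = 0$
$T{\left(m,L \right)} = 0$
$Q{\left(P \right)} = 0$ ($Q{\left(P \right)} = 0 P = 0$)
$\left(70 - 23\right) Q{\left(-12 \right)} = \left(70 - 23\right) 0 = 47 \cdot 0 = 0$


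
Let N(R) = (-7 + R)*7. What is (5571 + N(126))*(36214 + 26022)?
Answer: 398559344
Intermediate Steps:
N(R) = -49 + 7*R
(5571 + N(126))*(36214 + 26022) = (5571 + (-49 + 7*126))*(36214 + 26022) = (5571 + (-49 + 882))*62236 = (5571 + 833)*62236 = 6404*62236 = 398559344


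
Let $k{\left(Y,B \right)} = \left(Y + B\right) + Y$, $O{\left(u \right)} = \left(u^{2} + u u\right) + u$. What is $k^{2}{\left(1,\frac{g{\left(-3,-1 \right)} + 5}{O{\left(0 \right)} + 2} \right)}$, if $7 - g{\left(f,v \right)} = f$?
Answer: $\frac{361}{4} \approx 90.25$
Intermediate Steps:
$O{\left(u \right)} = u + 2 u^{2}$ ($O{\left(u \right)} = \left(u^{2} + u^{2}\right) + u = 2 u^{2} + u = u + 2 u^{2}$)
$g{\left(f,v \right)} = 7 - f$
$k{\left(Y,B \right)} = B + 2 Y$ ($k{\left(Y,B \right)} = \left(B + Y\right) + Y = B + 2 Y$)
$k^{2}{\left(1,\frac{g{\left(-3,-1 \right)} + 5}{O{\left(0 \right)} + 2} \right)} = \left(\frac{\left(7 - -3\right) + 5}{0 \left(1 + 2 \cdot 0\right) + 2} + 2 \cdot 1\right)^{2} = \left(\frac{\left(7 + 3\right) + 5}{0 \left(1 + 0\right) + 2} + 2\right)^{2} = \left(\frac{10 + 5}{0 \cdot 1 + 2} + 2\right)^{2} = \left(\frac{15}{0 + 2} + 2\right)^{2} = \left(\frac{15}{2} + 2\right)^{2} = \left(\frac{19}{2}\right)^{2} = \frac{361}{4}$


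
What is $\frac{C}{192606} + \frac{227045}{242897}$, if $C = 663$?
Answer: $\frac{14630423327}{15594473194} \approx 0.93818$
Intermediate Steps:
$\frac{C}{192606} + \frac{227045}{242897} = \frac{663}{192606} + \frac{227045}{242897} = 663 \cdot \frac{1}{192606} + 227045 \cdot \frac{1}{242897} = \frac{221}{64202} + \frac{227045}{242897} = \frac{14630423327}{15594473194}$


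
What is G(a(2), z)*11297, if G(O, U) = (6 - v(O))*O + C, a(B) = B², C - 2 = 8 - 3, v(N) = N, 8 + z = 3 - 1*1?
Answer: 169455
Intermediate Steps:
z = -6 (z = -8 + (3 - 1*1) = -8 + (3 - 1) = -8 + 2 = -6)
C = 7 (C = 2 + (8 - 3) = 2 + 5 = 7)
G(O, U) = 7 + O*(6 - O) (G(O, U) = (6 - O)*O + 7 = O*(6 - O) + 7 = 7 + O*(6 - O))
G(a(2), z)*11297 = (7 - (2²)² + 6*2²)*11297 = (7 - 1*4² + 6*4)*11297 = (7 - 1*16 + 24)*11297 = (7 - 16 + 24)*11297 = 15*11297 = 169455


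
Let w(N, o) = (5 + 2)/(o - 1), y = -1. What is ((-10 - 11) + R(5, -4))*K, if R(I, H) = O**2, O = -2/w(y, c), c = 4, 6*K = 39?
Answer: -12909/98 ≈ -131.72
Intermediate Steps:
K = 13/2 (K = (1/6)*39 = 13/2 ≈ 6.5000)
w(N, o) = 7/(-1 + o)
O = -6/7 (O = -2/(7/(-1 + 4)) = -2/(7/3) = -2/(7*(1/3)) = -2/7/3 = -2*3/7 = -6/7 ≈ -0.85714)
R(I, H) = 36/49 (R(I, H) = (-6/7)**2 = 36/49)
((-10 - 11) + R(5, -4))*K = ((-10 - 11) + 36/49)*(13/2) = (-21 + 36/49)*(13/2) = -993/49*13/2 = -12909/98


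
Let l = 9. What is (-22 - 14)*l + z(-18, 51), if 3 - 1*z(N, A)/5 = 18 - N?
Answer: -489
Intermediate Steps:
z(N, A) = -75 + 5*N (z(N, A) = 15 - 5*(18 - N) = 15 + (-90 + 5*N) = -75 + 5*N)
(-22 - 14)*l + z(-18, 51) = (-22 - 14)*9 + (-75 + 5*(-18)) = -36*9 + (-75 - 90) = -324 - 165 = -489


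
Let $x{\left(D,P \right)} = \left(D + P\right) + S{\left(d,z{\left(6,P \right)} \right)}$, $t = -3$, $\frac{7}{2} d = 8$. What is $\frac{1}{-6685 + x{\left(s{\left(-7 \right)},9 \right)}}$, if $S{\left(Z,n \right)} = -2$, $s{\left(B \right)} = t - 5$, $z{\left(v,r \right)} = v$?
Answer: $- \frac{1}{6686} \approx -0.00014957$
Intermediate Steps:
$d = \frac{16}{7}$ ($d = \frac{2}{7} \cdot 8 = \frac{16}{7} \approx 2.2857$)
$s{\left(B \right)} = -8$ ($s{\left(B \right)} = -3 - 5 = -8$)
$x{\left(D,P \right)} = -2 + D + P$ ($x{\left(D,P \right)} = \left(D + P\right) - 2 = -2 + D + P$)
$\frac{1}{-6685 + x{\left(s{\left(-7 \right)},9 \right)}} = \frac{1}{-6685 - 1} = \frac{1}{-6686} = - \frac{1}{6686}$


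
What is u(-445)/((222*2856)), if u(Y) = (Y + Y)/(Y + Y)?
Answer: 1/634032 ≈ 1.5772e-6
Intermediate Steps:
u(Y) = 1 (u(Y) = (2*Y)/((2*Y)) = (2*Y)*(1/(2*Y)) = 1)
u(-445)/((222*2856)) = 1/(222*2856) = 1/634032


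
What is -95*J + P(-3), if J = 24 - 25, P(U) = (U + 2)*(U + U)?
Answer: 101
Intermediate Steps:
P(U) = 2*U*(2 + U) (P(U) = (2 + U)*(2*U) = 2*U*(2 + U))
J = -1
-95*J + P(-3) = -95*(-1) + 2*(-3)*(2 - 3) = 95 + 2*(-3)*(-1) = 95 + 6 = 101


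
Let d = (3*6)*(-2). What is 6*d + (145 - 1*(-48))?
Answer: -23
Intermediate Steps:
d = -36 (d = 18*(-2) = -36)
6*d + (145 - 1*(-48)) = 6*(-36) + (145 - 1*(-48)) = -216 + (145 + 48) = -216 + 193 = -23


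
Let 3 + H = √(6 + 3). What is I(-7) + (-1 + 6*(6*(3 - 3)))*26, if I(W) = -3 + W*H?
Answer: -29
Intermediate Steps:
H = 0 (H = -3 + √(6 + 3) = -3 + √9 = -3 + 3 = 0)
I(W) = -3 (I(W) = -3 + W*0 = -3 + 0 = -3)
I(-7) + (-1 + 6*(6*(3 - 3)))*26 = -3 + (-1 + 6*(6*(3 - 3)))*26 = -3 + (-1 + 6*(6*0))*26 = -3 + (-1 + 6*0)*26 = -3 + (-1 + 0)*26 = -3 - 1*26 = -3 - 26 = -29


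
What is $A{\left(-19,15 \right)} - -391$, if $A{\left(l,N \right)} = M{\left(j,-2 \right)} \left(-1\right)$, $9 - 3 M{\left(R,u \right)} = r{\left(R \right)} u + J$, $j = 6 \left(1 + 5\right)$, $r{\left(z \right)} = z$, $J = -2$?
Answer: $\frac{1090}{3} \approx 363.33$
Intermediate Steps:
$j = 36$ ($j = 6 \cdot 6 = 36$)
$M{\left(R,u \right)} = \frac{11}{3} - \frac{R u}{3}$ ($M{\left(R,u \right)} = 3 - \frac{R u - 2}{3} = 3 - \frac{-2 + R u}{3} = 3 - \left(- \frac{2}{3} + \frac{R u}{3}\right) = \frac{11}{3} - \frac{R u}{3}$)
$A{\left(l,N \right)} = - \frac{83}{3}$ ($A{\left(l,N \right)} = \left(\frac{11}{3} - 12 \left(-2\right)\right) \left(-1\right) = \left(\frac{11}{3} + 24\right) \left(-1\right) = \frac{83}{3} \left(-1\right) = - \frac{83}{3}$)
$A{\left(-19,15 \right)} - -391 = - \frac{83}{3} - -391 = - \frac{83}{3} + 391 = \frac{1090}{3}$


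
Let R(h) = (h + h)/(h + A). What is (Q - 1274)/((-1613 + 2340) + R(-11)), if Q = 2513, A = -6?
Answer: 7021/4127 ≈ 1.7012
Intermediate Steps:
R(h) = 2*h/(-6 + h) (R(h) = (h + h)/(h - 6) = (2*h)/(-6 + h) = 2*h/(-6 + h))
(Q - 1274)/((-1613 + 2340) + R(-11)) = (2513 - 1274)/((-1613 + 2340) + 2*(-11)/(-6 - 11)) = 1239/(727 + 2*(-11)/(-17)) = 1239/(727 + 2*(-11)*(-1/17)) = 1239/(727 + 22/17) = 1239/(12381/17) = 1239*(17/12381) = 7021/4127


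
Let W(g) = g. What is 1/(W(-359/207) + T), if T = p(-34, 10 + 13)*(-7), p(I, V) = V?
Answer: -207/33686 ≈ -0.0061450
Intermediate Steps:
T = -161 (T = (10 + 13)*(-7) = 23*(-7) = -161)
1/(W(-359/207) + T) = 1/(-359/207 - 161) = 1/(-33686/207) = -207/33686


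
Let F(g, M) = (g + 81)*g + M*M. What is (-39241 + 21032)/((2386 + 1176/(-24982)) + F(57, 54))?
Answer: -227448619/164480900 ≈ -1.3828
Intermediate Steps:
F(g, M) = M**2 + g*(81 + g) (F(g, M) = (81 + g)*g + M**2 = g*(81 + g) + M**2 = M**2 + g*(81 + g))
(-39241 + 21032)/((2386 + 1176/(-24982)) + F(57, 54)) = (-39241 + 21032)/((2386 + 1176/(-24982)) + (54**2 + 57**2 + 81*57)) = -18209/((2386 + 1176*(-1/24982)) + (2916 + 3249 + 4617)) = -18209/((2386 - 588/12491) + 10782) = -18209/(29802938/12491 + 10782) = -18209/164480900/12491 = -18209*12491/164480900 = -227448619/164480900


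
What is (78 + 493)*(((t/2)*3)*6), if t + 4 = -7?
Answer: -56529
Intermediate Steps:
t = -11 (t = -4 - 7 = -11)
(78 + 493)*(((t/2)*3)*6) = (78 + 493)*((-11/2*3)*6) = 571*((-11*½*3)*6) = 571*(-11/2*3*6) = 571*(-33/2*6) = 571*(-99) = -56529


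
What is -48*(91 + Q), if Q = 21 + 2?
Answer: -5472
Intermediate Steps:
Q = 23
-48*(91 + Q) = -48*(91 + 23) = -48*114 = -5472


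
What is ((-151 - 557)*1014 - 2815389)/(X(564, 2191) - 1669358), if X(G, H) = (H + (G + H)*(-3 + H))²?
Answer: -3533301/36362478207803 ≈ -9.7169e-8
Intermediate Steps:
X(G, H) = (H + (-3 + H)*(G + H))²
((-151 - 557)*1014 - 2815389)/(X(564, 2191) - 1669358) = ((-151 - 557)*1014 - 2815389)/((2191² - 3*564 - 2*2191 + 564*2191)² - 1669358) = (-708*1014 - 2815389)/((4800481 - 1692 - 4382 + 1235724)² - 1669358) = (-717912 - 2815389)/(6030131² - 1669358) = -3533301/(36362479877161 - 1669358) = -3533301/36362478207803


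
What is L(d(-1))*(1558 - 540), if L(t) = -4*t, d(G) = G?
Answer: 4072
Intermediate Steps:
L(d(-1))*(1558 - 540) = (-4*(-1))*(1558 - 540) = 4*1018 = 4072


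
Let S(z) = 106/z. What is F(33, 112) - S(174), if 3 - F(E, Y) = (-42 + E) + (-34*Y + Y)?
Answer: 322543/87 ≈ 3707.4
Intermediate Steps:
F(E, Y) = 45 - E + 33*Y (F(E, Y) = 3 - ((-42 + E) + (-34*Y + Y)) = 3 - ((-42 + E) - 33*Y) = 3 - (-42 + E - 33*Y) = 3 + (42 - E + 33*Y) = 45 - E + 33*Y)
F(33, 112) - S(174) = (45 - 1*33 + 33*112) - 106/174 = (45 - 33 + 3696) - 106/174 = 3708 - 1*53/87 = 3708 - 53/87 = 322543/87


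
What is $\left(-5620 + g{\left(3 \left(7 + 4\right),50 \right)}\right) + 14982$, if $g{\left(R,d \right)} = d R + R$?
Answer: $11045$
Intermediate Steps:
$g{\left(R,d \right)} = R + R d$ ($g{\left(R,d \right)} = R d + R = R + R d$)
$\left(-5620 + g{\left(3 \left(7 + 4\right),50 \right)}\right) + 14982 = \left(-5620 + 3 \left(7 + 4\right) \left(1 + 50\right)\right) + 14982 = \left(-5620 + 3 \cdot 11 \cdot 51\right) + 14982 = \left(-5620 + 33 \cdot 51\right) + 14982 = \left(-5620 + 1683\right) + 14982 = -3937 + 14982 = 11045$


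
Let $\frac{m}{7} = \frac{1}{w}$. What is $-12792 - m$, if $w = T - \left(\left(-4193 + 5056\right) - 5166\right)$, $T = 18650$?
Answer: $- \frac{41944969}{3279} \approx -12792.0$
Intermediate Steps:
$w = 22953$ ($w = 18650 - \left(\left(-4193 + 5056\right) - 5166\right) = 18650 - \left(863 - 5166\right) = 18650 - -4303 = 18650 + 4303 = 22953$)
$m = \frac{1}{3279}$ ($m = \frac{7}{22953} = 7 \cdot \frac{1}{22953} = \frac{1}{3279} \approx 0.00030497$)
$-12792 - m = -12792 - \frac{1}{3279} = - \frac{41944969}{3279}$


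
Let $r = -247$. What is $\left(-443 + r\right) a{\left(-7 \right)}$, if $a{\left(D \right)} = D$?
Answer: $4830$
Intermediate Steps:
$\left(-443 + r\right) a{\left(-7 \right)} = \left(-443 - 247\right) \left(-7\right) = \left(-690\right) \left(-7\right) = 4830$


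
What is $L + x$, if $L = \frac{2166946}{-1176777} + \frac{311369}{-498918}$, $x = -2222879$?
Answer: $- \frac{62147026516881835}{27957867966} \approx -2.2229 \cdot 10^{6}$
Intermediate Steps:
$L = - \frac{68930487721}{27957867966}$ ($L = 2166946 \left(- \frac{1}{1176777}\right) + 311369 \left(- \frac{1}{498918}\right) = - \frac{2166946}{1176777} - \frac{311369}{498918} = - \frac{68930487721}{27957867966} \approx -2.4655$)
$L + x = - \frac{68930487721}{27957867966} - 2222879 = - \frac{62147026516881835}{27957867966}$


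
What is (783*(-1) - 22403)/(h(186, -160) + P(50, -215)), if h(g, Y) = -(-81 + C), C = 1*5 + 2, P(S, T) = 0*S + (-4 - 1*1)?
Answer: -23186/69 ≈ -336.03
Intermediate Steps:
P(S, T) = -5 (P(S, T) = 0 + (-4 - 1) = 0 - 5 = -5)
C = 7 (C = 5 + 2 = 7)
h(g, Y) = 74 (h(g, Y) = -(-81 + 7) = -1*(-74) = 74)
(783*(-1) - 22403)/(h(186, -160) + P(50, -215)) = (783*(-1) - 22403)/(74 - 5) = (-783 - 22403)/69 = -23186*1/69 = -23186/69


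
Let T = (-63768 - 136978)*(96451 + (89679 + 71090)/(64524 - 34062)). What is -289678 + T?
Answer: -294925492857481/15231 ≈ -1.9363e+10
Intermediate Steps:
T = -294921080771863/15231 (T = -200746*(96451 + 160769/30462) = -200746*2938251131/30462 = -294921080771863/15231 ≈ -1.9363e+10)
-289678 + T = -289678 - 294921080771863/15231 = -294925492857481/15231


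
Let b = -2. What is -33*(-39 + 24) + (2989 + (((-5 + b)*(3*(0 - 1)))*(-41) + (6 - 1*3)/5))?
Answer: 13118/5 ≈ 2623.6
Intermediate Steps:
-33*(-39 + 24) + (2989 + (((-5 + b)*(3*(0 - 1)))*(-41) + (6 - 1*3)/5)) = -33*(-39 + 24) + (2989 + (((-5 - 2)*(3*(0 - 1)))*(-41) + (6 - 1*3)/5)) = -33*(-15) + (2989 + (-21*(-1)*(-41) + (6 - 3)/5)) = 495 + (2989 + (-7*(-3)*(-41) + (⅕)*3)) = 495 + (2989 + (21*(-41) + ⅗)) = 495 + (2989 + (-861 + ⅗)) = 495 + (2989 - 4302/5) = 495 + 10643/5 = 13118/5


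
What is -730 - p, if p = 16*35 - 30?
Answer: -1260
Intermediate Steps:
p = 530 (p = 560 - 30 = 530)
-730 - p = -730 - 1*530 = -730 - 530 = -1260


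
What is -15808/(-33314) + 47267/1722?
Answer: 800937107/28683354 ≈ 27.923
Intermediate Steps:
-15808/(-33314) + 47267/1722 = -15808*(-1/33314) + 47267*(1/1722) = 7904/16657 + 47267/1722 = 800937107/28683354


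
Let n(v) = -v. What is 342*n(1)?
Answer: -342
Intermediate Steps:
342*n(1) = 342*(-1*1) = 342*(-1) = -342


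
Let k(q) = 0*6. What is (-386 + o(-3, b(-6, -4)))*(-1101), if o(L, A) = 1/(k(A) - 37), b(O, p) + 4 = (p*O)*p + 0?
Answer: 15725583/37 ≈ 4.2502e+5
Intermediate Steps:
b(O, p) = -4 + O*p² (b(O, p) = -4 + ((p*O)*p + 0) = -4 + ((O*p)*p + 0) = -4 + (O*p² + 0) = -4 + O*p²)
k(q) = 0
o(L, A) = -1/37 (o(L, A) = 1/(0 - 37) = 1/(-37) = -1/37)
(-386 + o(-3, b(-6, -4)))*(-1101) = (-386 - 1/37)*(-1101) = -14283/37*(-1101) = 15725583/37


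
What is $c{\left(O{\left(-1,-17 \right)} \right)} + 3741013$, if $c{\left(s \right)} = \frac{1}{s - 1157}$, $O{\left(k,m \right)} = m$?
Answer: $\frac{4391949261}{1174} \approx 3.741 \cdot 10^{6}$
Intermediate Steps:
$c{\left(s \right)} = \frac{1}{-1157 + s}$
$c{\left(O{\left(-1,-17 \right)} \right)} + 3741013 = \frac{1}{-1157 - 17} + 3741013 = \frac{1}{-1174} + 3741013 = - \frac{1}{1174} + 3741013 = \frac{4391949261}{1174}$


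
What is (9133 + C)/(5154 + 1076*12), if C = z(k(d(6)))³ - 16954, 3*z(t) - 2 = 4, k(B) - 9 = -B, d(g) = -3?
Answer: -7813/18066 ≈ -0.43247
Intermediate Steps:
k(B) = 9 - B
z(t) = 2 (z(t) = ⅔ + (⅓)*4 = ⅔ + 4/3 = 2)
C = -16946 (C = 2³ - 16954 = 8 - 16954 = -16946)
(9133 + C)/(5154 + 1076*12) = (9133 - 16946)/(5154 + 1076*12) = -7813/(5154 + 12912) = -7813/18066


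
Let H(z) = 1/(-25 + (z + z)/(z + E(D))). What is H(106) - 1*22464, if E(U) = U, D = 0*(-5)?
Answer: -516673/23 ≈ -22464.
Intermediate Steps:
D = 0
H(z) = -1/23 (H(z) = 1/(-25 + (z + z)/(z + 0)) = 1/(-25 + (2*z)/z) = 1/(-25 + 2) = 1/(-23) = -1/23)
H(106) - 1*22464 = -1/23 - 1*22464 = -1/23 - 22464 = -516673/23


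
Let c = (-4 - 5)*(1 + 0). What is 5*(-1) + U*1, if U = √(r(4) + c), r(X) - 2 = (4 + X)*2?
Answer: -2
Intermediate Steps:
r(X) = 10 + 2*X (r(X) = 2 + (4 + X)*2 = 2 + (8 + 2*X) = 10 + 2*X)
c = -9 (c = -9*1 = -9)
U = 3 (U = √((10 + 2*4) - 9) = √((10 + 8) - 9) = √(18 - 9) = √9 = 3)
5*(-1) + U*1 = 5*(-1) + 3*1 = -5 + 3 = -2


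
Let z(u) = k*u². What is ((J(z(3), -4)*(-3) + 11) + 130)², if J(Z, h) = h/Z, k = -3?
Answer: 1600225/81 ≈ 19756.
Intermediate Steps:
z(u) = -3*u²
((J(z(3), -4)*(-3) + 11) + 130)² = ((-4/((-3*3²))*(-3) + 11) + 130)² = ((-4/((-3*9))*(-3) + 11) + 130)² = ((-4/(-27)*(-3) + 11) + 130)² = ((-4*(-1/27)*(-3) + 11) + 130)² = (((4/27)*(-3) + 11) + 130)² = ((-4/9 + 11) + 130)² = (95/9 + 130)² = (1265/9)² = 1600225/81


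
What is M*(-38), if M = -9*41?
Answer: 14022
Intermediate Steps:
M = -369
M*(-38) = -369*(-38) = 14022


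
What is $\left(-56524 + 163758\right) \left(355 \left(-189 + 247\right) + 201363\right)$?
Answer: $23800908002$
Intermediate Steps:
$\left(-56524 + 163758\right) \left(355 \left(-189 + 247\right) + 201363\right) = 107234 \left(355 \cdot 58 + 201363\right) = 107234 \left(20590 + 201363\right) = 107234 \cdot 221953 = 23800908002$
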